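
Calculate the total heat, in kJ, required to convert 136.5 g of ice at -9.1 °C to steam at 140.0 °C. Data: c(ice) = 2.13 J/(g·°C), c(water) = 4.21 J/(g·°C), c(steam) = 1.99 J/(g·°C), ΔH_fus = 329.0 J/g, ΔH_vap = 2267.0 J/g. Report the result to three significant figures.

q = 425 kJ

q1 (heat ice -9.1→0.0 °C): 136.5 × 2.13 × 9.1 = 2646 J
q2 (melt at 0 °C): 136.5 × 329.0 = 44909 J
q3 (heat water 0.0→100.0 °C): 136.5 × 4.21 × 100.0 = 57467 J
q4 (vaporize at 100 °C): 136.5 × 2267.0 = 309446 J
q5 (heat steam 100.0→140.0 °C): 136.5 × 1.99 × 40.0 = 10865 J
Total: 2646 + 44909 + 57467 + 309446 + 10865 = 425333 J = 425 kJ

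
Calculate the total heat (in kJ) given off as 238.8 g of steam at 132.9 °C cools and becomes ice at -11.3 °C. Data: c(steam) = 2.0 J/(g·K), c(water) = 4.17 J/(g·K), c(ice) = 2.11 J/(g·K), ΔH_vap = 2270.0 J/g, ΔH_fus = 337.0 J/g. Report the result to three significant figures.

q1 (cool steam 132.9→100 °C): 238.8 × 2.0 × 32.9 = 15713 J
q2 (condense at 100 °C): 238.8 × 2270.0 = 542076 J
q3 (cool water 100→0 °C): 238.8 × 4.17 × 100.0 = 99580 J
q4 (freeze at 0 °C): 238.8 × 337.0 = 80476 J
q5 (cool ice 0→-11.3 °C): 238.8 × 2.11 × 11.3 = 5694 J
Total: 15713 + 542076 + 99580 + 80476 + 5694 = 743539 J = 744 kJ

q = 744 kJ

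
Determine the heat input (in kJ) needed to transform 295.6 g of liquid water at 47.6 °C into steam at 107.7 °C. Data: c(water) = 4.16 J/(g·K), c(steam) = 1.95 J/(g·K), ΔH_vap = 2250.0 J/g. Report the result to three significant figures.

q = 734 kJ

q1 (heat water 47.6→100.0 °C): 295.6 × 4.16 × 52.4 = 64436 J
q2 (vaporize at 100 °C): 295.6 × 2250.0 = 665100 J
q3 (heat steam 100.0→107.7 °C): 295.6 × 1.95 × 7.7 = 4438 J
Total: 64436 + 665100 + 4438 = 733974 J = 734 kJ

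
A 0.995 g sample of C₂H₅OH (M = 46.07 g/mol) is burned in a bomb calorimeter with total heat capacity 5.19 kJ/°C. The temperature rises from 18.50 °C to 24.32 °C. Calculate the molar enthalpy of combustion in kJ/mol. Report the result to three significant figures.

ΔH = -1400 kJ/mol

ΔT = 24.32 − 18.50 = 5.82 °C
q_cal = C_cal × ΔT = 5.19 × 5.82 = 30.2058 kJ
n = 0.995 / 46.07 = 0.02160 mol
q_rxn = −q_cal = -30.2058 kJ
ΔH = -30.2058 / 0.02160 = -1398 kJ/mol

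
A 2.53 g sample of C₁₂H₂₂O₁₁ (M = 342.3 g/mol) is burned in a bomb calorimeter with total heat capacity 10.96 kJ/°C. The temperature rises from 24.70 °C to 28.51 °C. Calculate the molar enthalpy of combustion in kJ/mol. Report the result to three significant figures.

ΔH = -5650 kJ/mol

ΔT = 28.51 − 24.70 = 3.81 °C
q_cal = C_cal × ΔT = 10.96 × 3.81 = 41.7576 kJ
n = 2.53 / 342.3 = 0.007391 mol
q_rxn = −q_cal = -41.7576 kJ
ΔH = -41.7576 / 0.007391 = -5650 kJ/mol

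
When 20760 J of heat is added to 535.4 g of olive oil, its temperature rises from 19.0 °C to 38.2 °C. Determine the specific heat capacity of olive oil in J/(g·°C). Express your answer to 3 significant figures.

c = q / (m ΔT) = 20760 / (535.4 × 19.2)
c = 20760 / 10279.68 = 2.02 J/(g·°C)

c = 2.02 J/(g·°C)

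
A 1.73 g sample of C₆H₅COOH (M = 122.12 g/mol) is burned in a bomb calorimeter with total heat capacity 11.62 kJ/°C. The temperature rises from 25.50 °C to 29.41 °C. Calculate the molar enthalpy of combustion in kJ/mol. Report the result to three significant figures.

ΔT = 29.41 − 25.50 = 3.91 °C
q_cal = C_cal × ΔT = 11.62 × 3.91 = 45.4342 kJ
n = 1.73 / 122.12 = 0.01417 mol
q_rxn = −q_cal = -45.4342 kJ
ΔH = -45.4342 / 0.01417 = -3206 kJ/mol

ΔH = -3210 kJ/mol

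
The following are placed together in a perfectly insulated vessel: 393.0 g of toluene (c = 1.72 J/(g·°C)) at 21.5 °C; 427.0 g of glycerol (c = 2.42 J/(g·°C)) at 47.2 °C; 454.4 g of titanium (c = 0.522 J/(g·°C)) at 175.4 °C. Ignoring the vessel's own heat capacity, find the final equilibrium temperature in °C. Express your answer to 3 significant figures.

Σ mᵢcᵢ(T − Tᵢ) = 0  ⇒  T = Σ mᵢcᵢTᵢ / Σ mᵢcᵢ
Σ mᵢcᵢ = 393.0×1.72 + 427.0×2.42 + 454.4×0.522 = 1946.4968
Σ mᵢcᵢTᵢ = 675.96×21.5 + 1033.34×47.2 + 237.1968×175.4 = 104910
T = 104910 / 1946.4968 = 53.90 °C

T_f = 53.9 °C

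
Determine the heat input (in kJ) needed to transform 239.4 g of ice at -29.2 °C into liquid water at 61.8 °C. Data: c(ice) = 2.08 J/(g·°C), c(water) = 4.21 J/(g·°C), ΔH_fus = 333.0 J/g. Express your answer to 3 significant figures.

q = 157 kJ

q1 (heat ice -29.2→0.0 °C): 239.4 × 2.08 × 29.2 = 14540 J
q2 (melt at 0 °C): 239.4 × 333.0 = 79720 J
q3 (heat water 0.0→61.8 °C): 239.4 × 4.21 × 61.8 = 62287 J
Total: 14540 + 79720 + 62287 = 156547 J = 157 kJ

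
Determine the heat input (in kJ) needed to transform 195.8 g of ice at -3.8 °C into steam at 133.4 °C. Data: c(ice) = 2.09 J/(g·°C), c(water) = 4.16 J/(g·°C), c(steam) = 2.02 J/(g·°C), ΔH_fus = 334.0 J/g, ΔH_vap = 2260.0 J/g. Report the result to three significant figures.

q = 604 kJ

q1 (heat ice -3.8→0.0 °C): 195.8 × 2.09 × 3.8 = 1555 J
q2 (melt at 0 °C): 195.8 × 334.0 = 65397 J
q3 (heat water 0.0→100.0 °C): 195.8 × 4.16 × 100.0 = 81453 J
q4 (vaporize at 100 °C): 195.8 × 2260.0 = 442508 J
q5 (heat steam 100.0→133.4 °C): 195.8 × 2.02 × 33.4 = 13210 J
Total: 1555 + 65397 + 81453 + 442508 + 13210 = 604123 J = 604 kJ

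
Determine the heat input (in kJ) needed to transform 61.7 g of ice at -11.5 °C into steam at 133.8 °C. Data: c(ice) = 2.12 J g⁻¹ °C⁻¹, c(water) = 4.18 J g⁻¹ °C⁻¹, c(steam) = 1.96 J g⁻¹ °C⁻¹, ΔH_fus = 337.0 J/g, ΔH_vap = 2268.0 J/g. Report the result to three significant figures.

q1 (heat ice -11.5→0.0 °C): 61.7 × 2.12 × 11.5 = 1504 J
q2 (melt at 0 °C): 61.7 × 337.0 = 20793 J
q3 (heat water 0.0→100.0 °C): 61.7 × 4.18 × 100.0 = 25791 J
q4 (vaporize at 100 °C): 61.7 × 2268.0 = 139936 J
q5 (heat steam 100.0→133.8 °C): 61.7 × 1.96 × 33.8 = 4088 J
Total: 1504 + 20793 + 25791 + 139936 + 4088 = 192112 J = 192 kJ

q = 192 kJ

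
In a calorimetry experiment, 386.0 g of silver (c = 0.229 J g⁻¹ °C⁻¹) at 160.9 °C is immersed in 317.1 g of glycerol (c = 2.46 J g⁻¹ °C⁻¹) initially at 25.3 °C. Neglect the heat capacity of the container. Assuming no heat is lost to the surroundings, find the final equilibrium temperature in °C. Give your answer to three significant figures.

Heat lost by silver = heat gained by glycerol.
(386.0)(0.229)(160.9 − T) = (317.1)(2.46)(T − 25.3)
88.394 (160.9 − T) = 780.066 (T − 25.3)
14223 − 88.394 T = 780.066 T − 19736
33959 = 868.460 T
T = 39.10 °C

T_f = 39.1 °C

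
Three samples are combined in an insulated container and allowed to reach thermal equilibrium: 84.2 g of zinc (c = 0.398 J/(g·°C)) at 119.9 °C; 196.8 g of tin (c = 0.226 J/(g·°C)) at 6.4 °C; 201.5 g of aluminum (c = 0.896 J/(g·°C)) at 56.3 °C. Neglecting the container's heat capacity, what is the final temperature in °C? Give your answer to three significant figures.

Σ mᵢcᵢ(T − Tᵢ) = 0  ⇒  T = Σ mᵢcᵢTᵢ / Σ mᵢcᵢ
Σ mᵢcᵢ = 84.2×0.398 + 196.8×0.226 + 201.5×0.896 = 258.5324
Σ mᵢcᵢTᵢ = 33.5116×119.9 + 44.4768×6.4 + 180.544×56.3 = 14467
T = 14467 / 258.5324 = 55.96 °C

T_f = 56.0 °C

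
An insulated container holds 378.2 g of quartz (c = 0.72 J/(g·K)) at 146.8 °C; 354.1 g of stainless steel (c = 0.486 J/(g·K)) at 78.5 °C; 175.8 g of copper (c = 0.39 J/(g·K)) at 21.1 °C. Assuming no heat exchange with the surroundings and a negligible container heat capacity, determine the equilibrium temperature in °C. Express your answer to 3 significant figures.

T_f = 107 °C

Σ mᵢcᵢ(T − Tᵢ) = 0  ⇒  T = Σ mᵢcᵢTᵢ / Σ mᵢcᵢ
Σ mᵢcᵢ = 378.2×0.72 + 354.1×0.486 + 175.8×0.39 = 512.9586
Σ mᵢcᵢTᵢ = 272.304×146.8 + 172.0926×78.5 + 68.562×21.1 = 54930
T = 54930 / 512.9586 = 107.1 °C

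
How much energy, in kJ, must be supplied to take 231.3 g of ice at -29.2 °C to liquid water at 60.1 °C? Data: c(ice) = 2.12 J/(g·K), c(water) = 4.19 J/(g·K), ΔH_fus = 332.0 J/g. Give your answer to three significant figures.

q = 149 kJ

q1 (heat ice -29.2→0.0 °C): 231.3 × 2.12 × 29.2 = 14318 J
q2 (melt at 0 °C): 231.3 × 332.0 = 76792 J
q3 (heat water 0.0→60.1 °C): 231.3 × 4.19 × 60.1 = 58246 J
Total: 14318 + 76792 + 58246 = 149356 J = 149 kJ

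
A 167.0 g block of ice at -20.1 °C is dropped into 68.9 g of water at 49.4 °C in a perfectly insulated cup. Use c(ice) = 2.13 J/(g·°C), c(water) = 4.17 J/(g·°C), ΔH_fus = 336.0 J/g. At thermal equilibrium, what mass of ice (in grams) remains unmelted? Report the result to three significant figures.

m_ice remaining = 146 g

Heat to warm all ice to 0 °C: 167.0×2.13×20.1 = 7149.8 J
Heat released by water cooling to 0 °C: 68.9×4.17×49.4 = 14193 J
14193 J < 7149.8 + 167.0×336.0 = 63261.8 J, so not all ice melts; final T = 0 °C.
Heat left for melting: 14193 − 7149.8 = 7043.2 J
Mass melted = 7043.2 / 336.0 = 20.96 g
Ice remaining = 167.0 − 20.96 = 146.04 g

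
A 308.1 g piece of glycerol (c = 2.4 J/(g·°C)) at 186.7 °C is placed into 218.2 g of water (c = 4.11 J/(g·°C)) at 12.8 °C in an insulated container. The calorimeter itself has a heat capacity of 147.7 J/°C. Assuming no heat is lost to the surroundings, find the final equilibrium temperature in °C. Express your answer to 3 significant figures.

T_f = 84.9 °C

Heat lost by glycerol = heat gained by water + calorimeter.
(308.1)(2.4)(186.7 − T) = [(218.2)(4.11) + 147.7](T − 12.8)
739.44 (186.7 − T) = 1044.502 (T − 12.8)
138050 − 739.44 T = 1044.502 T − 13370
151420 = 1783.942 T
T = 84.88 °C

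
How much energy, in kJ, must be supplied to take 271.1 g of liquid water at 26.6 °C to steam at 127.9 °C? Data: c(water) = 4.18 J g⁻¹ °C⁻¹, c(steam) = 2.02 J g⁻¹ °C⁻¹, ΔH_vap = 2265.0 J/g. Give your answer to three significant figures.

q1 (heat water 26.6→100.0 °C): 271.1 × 4.18 × 73.4 = 83177 J
q2 (vaporize at 100 °C): 271.1 × 2265.0 = 614042 J
q3 (heat steam 100.0→127.9 °C): 271.1 × 2.02 × 27.9 = 15279 J
Total: 83177 + 614042 + 15279 = 712498 J = 712 kJ

q = 712 kJ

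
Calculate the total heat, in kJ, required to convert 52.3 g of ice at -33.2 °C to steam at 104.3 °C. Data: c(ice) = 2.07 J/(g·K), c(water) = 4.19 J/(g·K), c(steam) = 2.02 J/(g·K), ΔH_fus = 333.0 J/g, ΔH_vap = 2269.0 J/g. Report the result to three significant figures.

q = 162 kJ

q1 (heat ice -33.2→0.0 °C): 52.3 × 2.07 × 33.2 = 3594 J
q2 (melt at 0 °C): 52.3 × 333.0 = 17416 J
q3 (heat water 0.0→100.0 °C): 52.3 × 4.19 × 100.0 = 21914 J
q4 (vaporize at 100 °C): 52.3 × 2269.0 = 118669 J
q5 (heat steam 100.0→104.3 °C): 52.3 × 2.02 × 4.3 = 454 J
Total: 3594 + 17416 + 21914 + 118669 + 454 = 162047 J = 162 kJ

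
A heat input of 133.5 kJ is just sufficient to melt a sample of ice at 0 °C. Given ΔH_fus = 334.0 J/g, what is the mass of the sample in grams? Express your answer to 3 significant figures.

m = 400 g

m = q / ΔH_fus = 133500 J / 334.0 J/g = 400 g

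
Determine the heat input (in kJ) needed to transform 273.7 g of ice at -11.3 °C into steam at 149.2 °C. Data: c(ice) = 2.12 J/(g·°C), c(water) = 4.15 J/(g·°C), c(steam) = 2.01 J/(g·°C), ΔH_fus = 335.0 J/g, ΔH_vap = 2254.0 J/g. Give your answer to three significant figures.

q1 (heat ice -11.3→0.0 °C): 273.7 × 2.12 × 11.3 = 6557 J
q2 (melt at 0 °C): 273.7 × 335.0 = 91690 J
q3 (heat water 0.0→100.0 °C): 273.7 × 4.15 × 100.0 = 113586 J
q4 (vaporize at 100 °C): 273.7 × 2254.0 = 616920 J
q5 (heat steam 100.0→149.2 °C): 273.7 × 2.01 × 49.2 = 27067 J
Total: 6557 + 91690 + 113586 + 616920 + 27067 = 855820 J = 856 kJ

q = 856 kJ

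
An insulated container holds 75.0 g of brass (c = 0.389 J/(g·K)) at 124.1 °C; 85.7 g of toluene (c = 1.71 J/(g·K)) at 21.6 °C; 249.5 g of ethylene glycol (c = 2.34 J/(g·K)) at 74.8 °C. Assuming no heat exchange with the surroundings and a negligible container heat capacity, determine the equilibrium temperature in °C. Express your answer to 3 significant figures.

T_f = 66.4 °C

Σ mᵢcᵢ(T − Tᵢ) = 0  ⇒  T = Σ mᵢcᵢTᵢ / Σ mᵢcᵢ
Σ mᵢcᵢ = 75.0×0.389 + 85.7×1.71 + 249.5×2.34 = 759.552
Σ mᵢcᵢTᵢ = 29.175×124.1 + 146.547×21.6 + 583.83×74.8 = 50457
T = 50457 / 759.552 = 66.43 °C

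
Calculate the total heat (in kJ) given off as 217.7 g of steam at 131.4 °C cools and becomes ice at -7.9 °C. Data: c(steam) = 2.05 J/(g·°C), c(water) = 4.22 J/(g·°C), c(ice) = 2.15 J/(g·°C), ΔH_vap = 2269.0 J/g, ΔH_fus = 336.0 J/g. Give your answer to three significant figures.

q = 677 kJ

q1 (cool steam 131.4→100 °C): 217.7 × 2.05 × 31.4 = 14013 J
q2 (condense at 100 °C): 217.7 × 2269.0 = 493961 J
q3 (cool water 100→0 °C): 217.7 × 4.22 × 100.0 = 91869 J
q4 (freeze at 0 °C): 217.7 × 336.0 = 73147 J
q5 (cool ice 0→-7.9 °C): 217.7 × 2.15 × 7.9 = 3698 J
Total: 14013 + 493961 + 91869 + 73147 + 3698 = 676688 J = 677 kJ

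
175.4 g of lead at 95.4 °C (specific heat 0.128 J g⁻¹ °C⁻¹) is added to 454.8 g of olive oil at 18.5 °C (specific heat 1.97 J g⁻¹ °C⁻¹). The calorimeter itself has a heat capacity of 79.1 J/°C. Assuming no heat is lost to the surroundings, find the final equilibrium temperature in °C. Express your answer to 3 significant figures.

T_f = 20.2 °C

Heat lost by lead = heat gained by olive oil + calorimeter.
(175.4)(0.128)(95.4 − T) = [(454.8)(1.97) + 79.1](T − 18.5)
22.4512 (95.4 − T) = 975.056 (T − 18.5)
2141.8 − 22.4512 T = 975.056 T − 18039
20180.8 = 997.5072 T
T = 20.23 °C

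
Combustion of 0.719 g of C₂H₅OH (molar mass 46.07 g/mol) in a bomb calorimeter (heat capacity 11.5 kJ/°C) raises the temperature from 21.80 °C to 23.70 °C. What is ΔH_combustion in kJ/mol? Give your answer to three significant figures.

ΔT = 23.70 − 21.80 = 1.90 °C
q_cal = C_cal × ΔT = 11.5 × 1.90 = 21.85 kJ
n = 0.719 / 46.07 = 0.01561 mol
q_rxn = −q_cal = -21.85 kJ
ΔH = -21.85 / 0.01561 = -1400 kJ/mol

ΔH = -1400 kJ/mol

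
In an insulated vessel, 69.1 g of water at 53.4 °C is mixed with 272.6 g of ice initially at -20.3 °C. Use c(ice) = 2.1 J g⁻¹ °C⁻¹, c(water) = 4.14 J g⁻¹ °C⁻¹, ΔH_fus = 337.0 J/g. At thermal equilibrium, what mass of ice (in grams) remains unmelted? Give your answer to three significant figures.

m_ice remaining = 262 g

Heat to warm all ice to 0 °C: 272.6×2.1×20.3 = 11621 J
Heat released by water cooling to 0 °C: 69.1×4.14×53.4 = 15276 J
15276 J < 11621 + 272.6×337.0 = 103487.2 J, so not all ice melts; final T = 0 °C.
Heat left for melting: 15276 − 11621 = 3655 J
Mass melted = 3655 / 337.0 = 10.85 g
Ice remaining = 272.6 − 10.85 = 261.75 g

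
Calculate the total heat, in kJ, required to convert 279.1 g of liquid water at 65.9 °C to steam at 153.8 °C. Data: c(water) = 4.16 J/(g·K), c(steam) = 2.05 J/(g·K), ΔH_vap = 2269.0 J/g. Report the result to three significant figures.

q = 704 kJ

q1 (heat water 65.9→100.0 °C): 279.1 × 4.16 × 34.1 = 39592 J
q2 (vaporize at 100 °C): 279.1 × 2269.0 = 633278 J
q3 (heat steam 100.0→153.8 °C): 279.1 × 2.05 × 53.8 = 30782 J
Total: 39592 + 633278 + 30782 = 703652 J = 704 kJ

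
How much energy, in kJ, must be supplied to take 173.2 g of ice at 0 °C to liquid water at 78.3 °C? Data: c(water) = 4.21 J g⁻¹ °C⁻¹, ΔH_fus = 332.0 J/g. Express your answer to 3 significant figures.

q = 115 kJ

q1 (melt at 0 °C): 173.2 × 332.0 = 57502 J
q2 (heat water 0.0→78.3 °C): 173.2 × 4.21 × 78.3 = 57094 J
Total: 57502 + 57094 = 114596 J = 115 kJ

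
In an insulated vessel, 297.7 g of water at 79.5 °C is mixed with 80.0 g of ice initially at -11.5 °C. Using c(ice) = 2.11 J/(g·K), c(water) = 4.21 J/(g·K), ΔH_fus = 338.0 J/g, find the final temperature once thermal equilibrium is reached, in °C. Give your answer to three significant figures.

T_f = 44.4 °C

Heat to bring ice to 0 °C and melt it: q₁ = 80.0×2.11×11.5 + 80.0×338.0 = 28981 J
Heat the water can supply cooling to 0 °C: 297.7×4.21×79.5 = 99638.7 J > q₁, so all ice melts.
Energy balance: 297.7×4.21×(79.5 − T) = 28981 + 80.0×4.21×(T − 0)
1253.317(79.5 − T) = 28981 + 336.8 T
99638.7 − 28981 = 1590.117 T
T = 70657.7 / 1590.117 = 44.44 °C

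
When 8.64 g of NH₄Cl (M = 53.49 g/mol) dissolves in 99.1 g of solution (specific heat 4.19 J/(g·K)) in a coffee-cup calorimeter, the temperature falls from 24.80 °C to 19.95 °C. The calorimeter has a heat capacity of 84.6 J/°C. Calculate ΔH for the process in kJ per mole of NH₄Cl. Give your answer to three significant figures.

ΔH = 15.0 kJ/mol

|ΔT| = |19.95 − 24.80| = 4.85 °C
|q_surr| = (99.1 × 4.19 + 84.6) × 4.85 = 499.829 × 4.85 = 2424 J
n(NH₄Cl) = 8.64 / 53.49 = 0.1615 mol
Temperature fell, so q_rxn = +|q_surr| = 2.424 kJ
ΔH = q_rxn / n = 15.01 kJ/mol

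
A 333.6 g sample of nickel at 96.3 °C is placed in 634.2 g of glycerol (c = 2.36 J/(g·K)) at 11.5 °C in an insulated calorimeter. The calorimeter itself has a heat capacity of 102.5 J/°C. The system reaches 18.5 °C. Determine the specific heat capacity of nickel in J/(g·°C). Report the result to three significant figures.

c = 0.431 J/(g·°C)

q_gained = (634.2 × 2.36 + 102.5) × (18.5 − 11.5) = 11190 J
q_lost = 333.6 × c × (96.3 − 18.5) = 25954.08 c
Set equal: c = 11190 / 25954.08 = 0.431 J/(g·°C)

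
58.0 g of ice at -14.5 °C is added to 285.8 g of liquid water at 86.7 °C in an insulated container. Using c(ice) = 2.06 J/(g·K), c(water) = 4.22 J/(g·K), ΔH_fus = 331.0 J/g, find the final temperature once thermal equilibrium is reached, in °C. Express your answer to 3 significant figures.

T_f = 57.6 °C

Heat to bring ice to 0 °C and melt it: q₁ = 58.0×2.06×14.5 + 58.0×331.0 = 20930 J
Heat the water can supply cooling to 0 °C: 285.8×4.22×86.7 = 104567 J > q₁, so all ice melts.
Energy balance: 285.8×4.22×(86.7 − T) = 20930 + 58.0×4.22×(T − 0)
1206.076(86.7 − T) = 20930 + 244.76 T
104567 − 20930 = 1450.836 T
T = 83637 / 1450.836 = 57.647 °C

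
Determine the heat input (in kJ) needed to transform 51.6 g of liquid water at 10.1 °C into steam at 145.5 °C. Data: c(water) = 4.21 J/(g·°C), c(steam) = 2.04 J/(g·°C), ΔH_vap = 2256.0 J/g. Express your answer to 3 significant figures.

q = 141 kJ

q1 (heat water 10.1→100.0 °C): 51.6 × 4.21 × 89.9 = 19530 J
q2 (vaporize at 100 °C): 51.6 × 2256.0 = 116410 J
q3 (heat steam 100.0→145.5 °C): 51.6 × 2.04 × 45.5 = 4790 J
Total: 19530 + 116410 + 4790 = 140730 J = 141 kJ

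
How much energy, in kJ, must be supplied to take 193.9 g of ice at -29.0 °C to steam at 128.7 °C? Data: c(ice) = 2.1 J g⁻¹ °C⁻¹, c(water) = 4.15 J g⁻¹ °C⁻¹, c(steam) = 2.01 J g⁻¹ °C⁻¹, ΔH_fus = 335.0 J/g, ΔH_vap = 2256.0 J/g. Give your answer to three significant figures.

q1 (heat ice -29.0→0.0 °C): 193.9 × 2.1 × 29.0 = 11809 J
q2 (melt at 0 °C): 193.9 × 335.0 = 64957 J
q3 (heat water 0.0→100.0 °C): 193.9 × 4.15 × 100.0 = 80469 J
q4 (vaporize at 100 °C): 193.9 × 2256.0 = 437438 J
q5 (heat steam 100.0→128.7 °C): 193.9 × 2.01 × 28.7 = 11186 J
Total: 11809 + 64957 + 80469 + 437438 + 11186 = 605859 J = 606 kJ

q = 606 kJ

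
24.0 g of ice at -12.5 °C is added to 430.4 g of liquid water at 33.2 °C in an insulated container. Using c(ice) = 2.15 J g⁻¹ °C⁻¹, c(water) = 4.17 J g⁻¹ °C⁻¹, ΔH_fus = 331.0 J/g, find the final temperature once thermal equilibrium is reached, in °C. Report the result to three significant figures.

T_f = 26.9 °C

Heat to bring ice to 0 °C and melt it: q₁ = 24.0×2.15×12.5 + 24.0×331.0 = 8589.0 J
Heat the water can supply cooling to 0 °C: 430.4×4.17×33.2 = 59586.3 J > q₁, so all ice melts.
Energy balance: 430.4×4.17×(33.2 − T) = 8589.0 + 24.0×4.17×(T − 0)
1794.768(33.2 − T) = 8589.0 + 100.08 T
59586.3 − 8589.0 = 1894.848 T
T = 50997.3 / 1894.848 = 26.91 °C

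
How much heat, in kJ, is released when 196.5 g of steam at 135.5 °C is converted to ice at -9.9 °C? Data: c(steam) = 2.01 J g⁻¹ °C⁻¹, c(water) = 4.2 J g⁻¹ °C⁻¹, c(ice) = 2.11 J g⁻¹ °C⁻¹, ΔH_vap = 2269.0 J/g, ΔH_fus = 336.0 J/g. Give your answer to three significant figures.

q = 613 kJ

q1 (cool steam 135.5→100 °C): 196.5 × 2.01 × 35.5 = 14021 J
q2 (condense at 100 °C): 196.5 × 2269.0 = 445859 J
q3 (cool water 100→0 °C): 196.5 × 4.2 × 100.0 = 82530 J
q4 (freeze at 0 °C): 196.5 × 336.0 = 66024 J
q5 (cool ice 0→-9.9 °C): 196.5 × 2.11 × 9.9 = 4105 J
Total: 14021 + 445859 + 82530 + 66024 + 4105 = 612539 J = 613 kJ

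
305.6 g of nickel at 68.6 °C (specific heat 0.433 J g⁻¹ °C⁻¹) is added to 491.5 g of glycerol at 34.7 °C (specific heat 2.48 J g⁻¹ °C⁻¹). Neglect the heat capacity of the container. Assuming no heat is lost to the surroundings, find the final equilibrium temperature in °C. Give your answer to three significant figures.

T_f = 38.0 °C

Heat lost by nickel = heat gained by glycerol.
(305.6)(0.433)(68.6 − T) = (491.5)(2.48)(T − 34.7)
132.3248 (68.6 − T) = 1218.92 (T − 34.7)
9077.5 − 132.3248 T = 1218.92 T − 42297
51374.5 = 1351.2448 T
T = 38.02 °C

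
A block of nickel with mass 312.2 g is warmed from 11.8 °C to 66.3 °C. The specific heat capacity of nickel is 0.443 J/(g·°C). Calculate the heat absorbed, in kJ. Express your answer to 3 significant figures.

q = 7.54 kJ

q = m c ΔT = 312.2 × 0.443 × (66.3 − 11.8)
q = 312.2 × 0.443 × 54.5 = 7538 J = 7.54 kJ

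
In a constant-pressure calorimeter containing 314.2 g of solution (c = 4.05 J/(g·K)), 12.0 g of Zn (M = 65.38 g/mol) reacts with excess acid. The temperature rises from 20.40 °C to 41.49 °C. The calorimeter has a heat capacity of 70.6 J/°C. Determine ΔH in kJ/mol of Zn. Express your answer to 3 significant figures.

ΔH = -154 kJ/mol

|ΔT| = |41.49 − 20.40| = 21.09 °C
|q_surr| = (314.2 × 4.05 + 70.6) × 21.09 = 1343.11 × 21.09 = 28330 J
n(Zn) = 12.0 / 65.38 = 0.1835 mol
Temperature rose, so q_rxn = −|q_surr| = -28.33 kJ
ΔH = q_rxn / n = -154.4 kJ/mol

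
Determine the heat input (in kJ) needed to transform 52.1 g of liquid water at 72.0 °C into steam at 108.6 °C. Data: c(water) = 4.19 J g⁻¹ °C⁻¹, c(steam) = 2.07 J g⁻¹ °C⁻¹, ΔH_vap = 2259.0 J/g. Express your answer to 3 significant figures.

q = 125 kJ

q1 (heat water 72.0→100.0 °C): 52.1 × 4.19 × 28.0 = 6112 J
q2 (vaporize at 100 °C): 52.1 × 2259.0 = 117694 J
q3 (heat steam 100.0→108.6 °C): 52.1 × 2.07 × 8.6 = 927 J
Total: 6112 + 117694 + 927 = 124733 J = 125 kJ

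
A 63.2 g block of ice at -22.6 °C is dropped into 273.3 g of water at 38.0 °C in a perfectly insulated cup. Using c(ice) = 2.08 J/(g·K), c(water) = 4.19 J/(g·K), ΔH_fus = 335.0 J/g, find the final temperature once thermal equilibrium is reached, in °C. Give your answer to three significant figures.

T_f = 13.7 °C

Heat to bring ice to 0 °C and melt it: q₁ = 63.2×2.08×22.6 + 63.2×335.0 = 24143 J
Heat the water can supply cooling to 0 °C: 273.3×4.19×38.0 = 43514.8 J > q₁, so all ice melts.
Energy balance: 273.3×4.19×(38.0 − T) = 24143 + 63.2×4.19×(T − 0)
1145.127(38.0 − T) = 24143 + 264.808 T
43514.8 − 24143 = 1409.935 T
T = 19371.8 / 1409.935 = 13.74 °C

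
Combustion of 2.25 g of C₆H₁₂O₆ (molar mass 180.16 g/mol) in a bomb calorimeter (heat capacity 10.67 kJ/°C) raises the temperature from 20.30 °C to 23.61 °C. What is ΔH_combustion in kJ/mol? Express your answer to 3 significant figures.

ΔT = 23.61 − 20.30 = 3.31 °C
q_cal = C_cal × ΔT = 10.67 × 3.31 = 35.3177 kJ
n = 2.25 / 180.16 = 0.01249 mol
q_rxn = −q_cal = -35.3177 kJ
ΔH = -35.3177 / 0.01249 = -2828 kJ/mol

ΔH = -2830 kJ/mol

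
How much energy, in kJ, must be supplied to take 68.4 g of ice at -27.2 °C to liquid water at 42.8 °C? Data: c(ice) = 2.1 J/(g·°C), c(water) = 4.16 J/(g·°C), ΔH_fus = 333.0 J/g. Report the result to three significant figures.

q1 (heat ice -27.2→0.0 °C): 68.4 × 2.1 × 27.2 = 3907 J
q2 (melt at 0 °C): 68.4 × 333.0 = 22777 J
q3 (heat water 0.0→42.8 °C): 68.4 × 4.16 × 42.8 = 12178 J
Total: 3907 + 22777 + 12178 = 38862 J = 38.9 kJ

q = 38.9 kJ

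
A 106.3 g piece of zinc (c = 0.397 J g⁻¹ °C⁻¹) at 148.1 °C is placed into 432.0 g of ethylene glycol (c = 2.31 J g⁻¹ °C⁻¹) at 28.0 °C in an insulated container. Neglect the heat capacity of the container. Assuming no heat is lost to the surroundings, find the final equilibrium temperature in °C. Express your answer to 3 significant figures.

T_f = 32.9 °C

Heat lost by zinc = heat gained by ethylene glycol.
(106.3)(0.397)(148.1 − T) = (432.0)(2.31)(T − 28.0)
42.2011 (148.1 − T) = 997.92 (T − 28.0)
6250.0 − 42.2011 T = 997.92 T − 27942
34192.0 = 1040.1211 T
T = 32.87 °C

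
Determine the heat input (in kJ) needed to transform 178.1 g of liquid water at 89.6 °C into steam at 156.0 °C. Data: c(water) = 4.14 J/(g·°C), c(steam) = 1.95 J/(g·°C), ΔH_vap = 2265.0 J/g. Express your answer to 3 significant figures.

q = 431 kJ

q1 (heat water 89.6→100.0 °C): 178.1 × 4.14 × 10.4 = 7668 J
q2 (vaporize at 100 °C): 178.1 × 2265.0 = 403397 J
q3 (heat steam 100.0→156.0 °C): 178.1 × 1.95 × 56.0 = 19449 J
Total: 7668 + 403397 + 19449 = 430514 J = 431 kJ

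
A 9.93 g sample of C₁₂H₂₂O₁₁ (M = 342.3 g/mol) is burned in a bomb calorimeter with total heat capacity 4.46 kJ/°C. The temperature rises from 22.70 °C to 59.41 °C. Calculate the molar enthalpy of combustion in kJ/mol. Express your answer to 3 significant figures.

ΔH = -5640 kJ/mol

ΔT = 59.41 − 22.70 = 36.71 °C
q_cal = C_cal × ΔT = 4.46 × 36.71 = 163.7266 kJ
n = 9.93 / 342.3 = 0.02901 mol
q_rxn = −q_cal = -163.7266 kJ
ΔH = -163.7266 / 0.02901 = -5644 kJ/mol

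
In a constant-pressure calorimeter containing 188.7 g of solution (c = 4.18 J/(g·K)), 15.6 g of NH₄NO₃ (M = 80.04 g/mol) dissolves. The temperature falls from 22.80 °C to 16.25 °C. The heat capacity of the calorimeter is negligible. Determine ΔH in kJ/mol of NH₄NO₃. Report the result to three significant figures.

ΔH = 26.5 kJ/mol

|ΔT| = |16.25 − 22.80| = 6.55 °C
|q_surr| = (188.7 × 4.18) × 6.55 = 788.766 × 6.55 = 5166 J
n(NH₄NO₃) = 15.6 / 80.04 = 0.1949 mol
Temperature fell, so q_rxn = +|q_surr| = 5.166 kJ
ΔH = q_rxn / n = 26.51 kJ/mol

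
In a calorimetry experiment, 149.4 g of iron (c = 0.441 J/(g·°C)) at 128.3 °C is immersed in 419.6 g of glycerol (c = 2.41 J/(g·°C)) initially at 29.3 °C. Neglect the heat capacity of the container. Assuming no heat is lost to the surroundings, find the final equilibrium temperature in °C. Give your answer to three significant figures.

Heat lost by iron = heat gained by glycerol.
(149.4)(0.441)(128.3 − T) = (419.6)(2.41)(T − 29.3)
65.8854 (128.3 − T) = 1011.236 (T − 29.3)
8453.1 − 65.8854 T = 1011.236 T − 29629
38082.1 = 1077.1214 T
T = 35.36 °C

T_f = 35.4 °C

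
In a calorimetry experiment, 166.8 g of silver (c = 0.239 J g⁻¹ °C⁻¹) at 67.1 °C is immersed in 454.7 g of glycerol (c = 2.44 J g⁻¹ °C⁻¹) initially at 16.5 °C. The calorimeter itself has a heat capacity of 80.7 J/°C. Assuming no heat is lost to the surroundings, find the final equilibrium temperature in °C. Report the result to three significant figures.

Heat lost by silver = heat gained by glycerol + calorimeter.
(166.8)(0.239)(67.1 − T) = [(454.7)(2.44) + 80.7](T − 16.5)
39.8652 (67.1 − T) = 1190.168 (T − 16.5)
2675.0 − 39.8652 T = 1190.168 T − 19638
22313.0 = 1230.0332 T
T = 18.14 °C

T_f = 18.1 °C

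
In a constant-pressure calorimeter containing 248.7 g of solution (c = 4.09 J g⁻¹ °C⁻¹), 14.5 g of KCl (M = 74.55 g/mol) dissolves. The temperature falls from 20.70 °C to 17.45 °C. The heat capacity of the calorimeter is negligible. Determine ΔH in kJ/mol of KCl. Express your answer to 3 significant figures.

ΔH = 17.0 kJ/mol

|ΔT| = |17.45 − 20.70| = 3.25 °C
|q_surr| = (248.7 × 4.09) × 3.25 = 1017.183 × 3.25 = 3306 J
n(KCl) = 14.5 / 74.55 = 0.1945 mol
Temperature fell, so q_rxn = +|q_surr| = 3.306 kJ
ΔH = q_rxn / n = 17.00 kJ/mol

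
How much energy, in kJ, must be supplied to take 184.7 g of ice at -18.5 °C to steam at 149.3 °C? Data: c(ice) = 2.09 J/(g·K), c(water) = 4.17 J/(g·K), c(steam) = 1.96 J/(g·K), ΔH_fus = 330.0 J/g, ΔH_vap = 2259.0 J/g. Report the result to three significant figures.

q1 (heat ice -18.5→0.0 °C): 184.7 × 2.09 × 18.5 = 7141 J
q2 (melt at 0 °C): 184.7 × 330.0 = 60951 J
q3 (heat water 0.0→100.0 °C): 184.7 × 4.17 × 100.0 = 77020 J
q4 (vaporize at 100 °C): 184.7 × 2259.0 = 417237 J
q5 (heat steam 100.0→149.3 °C): 184.7 × 1.96 × 49.3 = 17847 J
Total: 7141 + 60951 + 77020 + 417237 + 17847 = 580196 J = 580 kJ

q = 580 kJ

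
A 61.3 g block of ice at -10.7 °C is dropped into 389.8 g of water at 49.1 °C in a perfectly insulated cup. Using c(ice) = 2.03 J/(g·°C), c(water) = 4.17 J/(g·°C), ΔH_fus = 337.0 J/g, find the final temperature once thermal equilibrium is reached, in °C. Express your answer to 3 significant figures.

T_f = 30.7 °C

Heat to bring ice to 0 °C and melt it: q₁ = 61.3×2.03×10.7 + 61.3×337.0 = 21990 J
Heat the water can supply cooling to 0 °C: 389.8×4.17×49.1 = 79810.4 J > q₁, so all ice melts.
Energy balance: 389.8×4.17×(49.1 − T) = 21990 + 61.3×4.17×(T − 0)
1625.466(49.1 − T) = 21990 + 255.621 T
79810.4 − 21990 = 1881.087 T
T = 57820.4 / 1881.087 = 30.74 °C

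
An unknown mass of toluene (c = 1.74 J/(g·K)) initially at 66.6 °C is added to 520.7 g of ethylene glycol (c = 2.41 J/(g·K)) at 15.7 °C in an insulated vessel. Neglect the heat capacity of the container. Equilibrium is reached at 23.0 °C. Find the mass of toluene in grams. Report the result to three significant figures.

m = 121 g

q_gained = (520.7 × 2.41) × (23.0 − 15.7) = 9161 J
q_lost = m × 1.74 × (66.6 − 23.0) = 75.864 m
m = 9161 / 75.864 = 121 g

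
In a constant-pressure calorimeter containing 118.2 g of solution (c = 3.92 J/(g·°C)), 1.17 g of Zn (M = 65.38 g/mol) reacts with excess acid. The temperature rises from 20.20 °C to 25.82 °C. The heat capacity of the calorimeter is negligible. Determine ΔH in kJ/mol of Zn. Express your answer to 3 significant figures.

|ΔT| = |25.82 − 20.20| = 5.62 °C
|q_surr| = (118.2 × 3.92) × 5.62 = 463.344 × 5.62 = 2604.0 J
n(Zn) = 1.17 / 65.38 = 0.017895 mol
Temperature rose, so q_rxn = −|q_surr| = -2.6040 kJ
ΔH = q_rxn / n = -145.5 kJ/mol

ΔH = -146 kJ/mol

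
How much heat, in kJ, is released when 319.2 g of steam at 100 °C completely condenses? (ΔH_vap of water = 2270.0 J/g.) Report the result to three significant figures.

q = m × ΔH_vap = 319.2 × 2270.0 = 724600 J = 725 kJ

q = 725 kJ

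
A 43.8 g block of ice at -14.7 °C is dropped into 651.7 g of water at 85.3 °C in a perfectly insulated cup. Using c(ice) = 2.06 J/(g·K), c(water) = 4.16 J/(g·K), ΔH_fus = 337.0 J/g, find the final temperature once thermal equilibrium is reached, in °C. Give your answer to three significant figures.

T_f = 74.4 °C

Heat to bring ice to 0 °C and melt it: q₁ = 43.8×2.06×14.7 + 43.8×337.0 = 16087 J
Heat the water can supply cooling to 0 °C: 651.7×4.16×85.3 = 231254 J > q₁, so all ice melts.
Energy balance: 651.7×4.16×(85.3 − T) = 16087 + 43.8×4.16×(T − 0)
2711.072(85.3 − T) = 16087 + 182.208 T
231254 − 16087 = 2893.280 T
T = 215167 / 2893.280 = 74.37 °C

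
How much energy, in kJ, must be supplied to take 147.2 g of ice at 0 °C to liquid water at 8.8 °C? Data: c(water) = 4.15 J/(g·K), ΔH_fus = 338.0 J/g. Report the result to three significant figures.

q1 (melt at 0 °C): 147.2 × 338.0 = 49754 J
q2 (heat water 0.0→8.8 °C): 147.2 × 4.15 × 8.8 = 5376 J
Total: 49754 + 5376 = 55130 J = 55.1 kJ

q = 55.1 kJ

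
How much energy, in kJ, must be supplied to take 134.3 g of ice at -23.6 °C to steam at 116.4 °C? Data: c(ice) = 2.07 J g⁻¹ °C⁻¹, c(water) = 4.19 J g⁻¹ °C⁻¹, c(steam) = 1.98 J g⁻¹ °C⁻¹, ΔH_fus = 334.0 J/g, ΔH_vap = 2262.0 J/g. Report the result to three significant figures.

q = 416 kJ

q1 (heat ice -23.6→0.0 °C): 134.3 × 2.07 × 23.6 = 6561 J
q2 (melt at 0 °C): 134.3 × 334.0 = 44856 J
q3 (heat water 0.0→100.0 °C): 134.3 × 4.19 × 100.0 = 56272 J
q4 (vaporize at 100 °C): 134.3 × 2262.0 = 303787 J
q5 (heat steam 100.0→116.4 °C): 134.3 × 1.98 × 16.4 = 4361 J
Total: 6561 + 44856 + 56272 + 303787 + 4361 = 415837 J = 416 kJ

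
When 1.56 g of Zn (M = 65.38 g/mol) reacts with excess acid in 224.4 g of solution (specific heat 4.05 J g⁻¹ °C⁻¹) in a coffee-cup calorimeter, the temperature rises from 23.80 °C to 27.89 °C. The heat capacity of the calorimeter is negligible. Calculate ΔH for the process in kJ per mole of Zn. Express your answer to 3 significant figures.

ΔH = -156 kJ/mol

|ΔT| = |27.89 − 23.80| = 4.09 °C
|q_surr| = (224.4 × 4.05) × 4.09 = 908.82 × 4.09 = 3717 J
n(Zn) = 1.56 / 65.38 = 0.02386 mol
Temperature rose, so q_rxn = −|q_surr| = -3.717 kJ
ΔH = q_rxn / n = -155.8 kJ/mol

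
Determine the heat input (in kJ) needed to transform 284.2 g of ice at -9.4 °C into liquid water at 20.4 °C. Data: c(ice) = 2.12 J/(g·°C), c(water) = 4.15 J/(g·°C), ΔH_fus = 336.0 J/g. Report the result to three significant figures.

q = 125 kJ

q1 (heat ice -9.4→0.0 °C): 284.2 × 2.12 × 9.4 = 5664 J
q2 (melt at 0 °C): 284.2 × 336.0 = 95491 J
q3 (heat water 0.0→20.4 °C): 284.2 × 4.15 × 20.4 = 24060 J
Total: 5664 + 95491 + 24060 = 125215 J = 125 kJ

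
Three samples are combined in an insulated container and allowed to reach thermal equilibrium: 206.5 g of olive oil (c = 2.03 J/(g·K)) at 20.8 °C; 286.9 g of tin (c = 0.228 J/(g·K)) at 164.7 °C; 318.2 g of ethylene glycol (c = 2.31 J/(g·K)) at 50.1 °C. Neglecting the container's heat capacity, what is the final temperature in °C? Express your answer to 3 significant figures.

Σ mᵢcᵢ(T − Tᵢ) = 0  ⇒  T = Σ mᵢcᵢTᵢ / Σ mᵢcᵢ
Σ mᵢcᵢ = 206.5×2.03 + 286.9×0.228 + 318.2×2.31 = 1219.6502
Σ mᵢcᵢTᵢ = 419.195×20.8 + 65.4132×164.7 + 735.042×50.1 = 56318
T = 56318 / 1219.6502 = 46.18 °C

T_f = 46.2 °C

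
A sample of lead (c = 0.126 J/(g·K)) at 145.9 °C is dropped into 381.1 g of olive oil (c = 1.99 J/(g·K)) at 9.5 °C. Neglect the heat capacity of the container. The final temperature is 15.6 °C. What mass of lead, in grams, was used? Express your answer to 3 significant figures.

m = 282 g

q_gained = (381.1 × 1.99) × (15.6 − 9.5) = 4626 J
q_lost = m × 0.126 × (145.9 − 15.6) = 16.4178 m
m = 4626 / 16.4178 = 282 g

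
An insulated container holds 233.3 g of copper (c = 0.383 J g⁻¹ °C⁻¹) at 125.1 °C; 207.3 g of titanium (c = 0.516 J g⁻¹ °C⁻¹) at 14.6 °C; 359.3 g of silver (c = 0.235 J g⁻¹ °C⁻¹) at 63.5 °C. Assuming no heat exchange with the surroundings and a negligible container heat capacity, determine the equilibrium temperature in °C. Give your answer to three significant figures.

Σ mᵢcᵢ(T − Tᵢ) = 0  ⇒  T = Σ mᵢcᵢTᵢ / Σ mᵢcᵢ
Σ mᵢcᵢ = 233.3×0.383 + 207.3×0.516 + 359.3×0.235 = 280.7562
Σ mᵢcᵢTᵢ = 89.3539×125.1 + 106.9668×14.6 + 84.4355×63.5 = 18102
T = 18102 / 280.7562 = 64.48 °C

T_f = 64.5 °C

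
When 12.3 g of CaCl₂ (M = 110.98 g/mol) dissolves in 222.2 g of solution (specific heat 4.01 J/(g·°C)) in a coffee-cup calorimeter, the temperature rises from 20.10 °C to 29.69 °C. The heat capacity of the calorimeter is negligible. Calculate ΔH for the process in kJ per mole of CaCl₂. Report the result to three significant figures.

ΔH = -77.1 kJ/mol

|ΔT| = |29.69 − 20.10| = 9.59 °C
|q_surr| = (222.2 × 4.01) × 9.59 = 891.022 × 9.59 = 8545 J
n(CaCl₂) = 12.3 / 110.98 = 0.1108 mol
Temperature rose, so q_rxn = −|q_surr| = -8.545 kJ
ΔH = q_rxn / n = -77.12 kJ/mol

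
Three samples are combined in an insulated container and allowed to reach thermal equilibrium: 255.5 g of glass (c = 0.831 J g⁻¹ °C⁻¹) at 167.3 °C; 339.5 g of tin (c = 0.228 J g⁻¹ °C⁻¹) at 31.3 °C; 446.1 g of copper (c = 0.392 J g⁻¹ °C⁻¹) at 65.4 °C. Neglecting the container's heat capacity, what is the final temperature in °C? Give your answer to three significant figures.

Σ mᵢcᵢ(T − Tᵢ) = 0  ⇒  T = Σ mᵢcᵢTᵢ / Σ mᵢcᵢ
Σ mᵢcᵢ = 255.5×0.831 + 339.5×0.228 + 446.1×0.392 = 464.5977
Σ mᵢcᵢTᵢ = 212.3205×167.3 + 77.406×31.3 + 174.8712×65.4 = 49381
T = 49381 / 464.5977 = 106.3 °C

T_f = 106 °C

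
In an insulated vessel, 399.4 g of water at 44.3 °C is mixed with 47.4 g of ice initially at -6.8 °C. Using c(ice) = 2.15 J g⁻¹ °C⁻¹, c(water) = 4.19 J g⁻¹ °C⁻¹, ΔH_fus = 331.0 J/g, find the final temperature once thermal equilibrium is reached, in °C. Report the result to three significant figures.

T_f = 30.8 °C

Heat to bring ice to 0 °C and melt it: q₁ = 47.4×2.15×6.8 + 47.4×331.0 = 16382 J
Heat the water can supply cooling to 0 °C: 399.4×4.19×44.3 = 74135.4 J > q₁, so all ice melts.
Energy balance: 399.4×4.19×(44.3 − T) = 16382 + 47.4×4.19×(T − 0)
1673.486(44.3 − T) = 16382 + 198.606 T
74135.4 − 16382 = 1872.092 T
T = 57753.4 / 1872.092 = 30.8497 °C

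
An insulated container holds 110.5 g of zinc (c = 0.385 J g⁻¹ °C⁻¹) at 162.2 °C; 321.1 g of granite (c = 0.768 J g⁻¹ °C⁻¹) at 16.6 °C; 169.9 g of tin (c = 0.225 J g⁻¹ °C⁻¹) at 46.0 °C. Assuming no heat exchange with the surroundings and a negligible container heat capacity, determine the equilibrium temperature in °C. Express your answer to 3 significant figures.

T_f = 39.0 °C

Σ mᵢcᵢ(T − Tᵢ) = 0  ⇒  T = Σ mᵢcᵢTᵢ / Σ mᵢcᵢ
Σ mᵢcᵢ = 110.5×0.385 + 321.1×0.768 + 169.9×0.225 = 327.3748
Σ mᵢcᵢTᵢ = 42.5425×162.2 + 246.6048×16.6 + 38.2275×46.0 = 12752
T = 12752 / 327.3748 = 38.95 °C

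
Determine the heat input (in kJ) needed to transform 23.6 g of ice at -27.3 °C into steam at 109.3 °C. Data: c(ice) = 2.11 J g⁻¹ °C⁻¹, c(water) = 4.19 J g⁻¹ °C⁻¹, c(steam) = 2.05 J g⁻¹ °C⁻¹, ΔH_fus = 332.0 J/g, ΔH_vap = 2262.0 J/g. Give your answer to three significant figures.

q1 (heat ice -27.3→0.0 °C): 23.6 × 2.11 × 27.3 = 1359 J
q2 (melt at 0 °C): 23.6 × 332.0 = 7835 J
q3 (heat water 0.0→100.0 °C): 23.6 × 4.19 × 100.0 = 9888 J
q4 (vaporize at 100 °C): 23.6 × 2262.0 = 53383 J
q5 (heat steam 100.0→109.3 °C): 23.6 × 2.05 × 9.3 = 450 J
Total: 1359 + 7835 + 9888 + 53383 + 450 = 72915 J = 72.9 kJ

q = 72.9 kJ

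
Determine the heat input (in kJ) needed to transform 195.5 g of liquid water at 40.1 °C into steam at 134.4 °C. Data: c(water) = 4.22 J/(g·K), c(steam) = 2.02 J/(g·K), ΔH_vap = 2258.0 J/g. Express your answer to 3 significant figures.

q1 (heat water 40.1→100.0 °C): 195.5 × 4.22 × 59.9 = 49418 J
q2 (vaporize at 100 °C): 195.5 × 2258.0 = 441439 J
q3 (heat steam 100.0→134.4 °C): 195.5 × 2.02 × 34.4 = 13585 J
Total: 49418 + 441439 + 13585 = 504442 J = 504 kJ

q = 504 kJ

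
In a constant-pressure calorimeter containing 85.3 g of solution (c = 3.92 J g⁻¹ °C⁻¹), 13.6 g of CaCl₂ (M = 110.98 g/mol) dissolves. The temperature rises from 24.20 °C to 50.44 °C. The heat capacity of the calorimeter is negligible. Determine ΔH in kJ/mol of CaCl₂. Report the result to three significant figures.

|ΔT| = |50.44 − 24.20| = 26.24 °C
|q_surr| = (85.3 × 3.92) × 26.24 = 334.376 × 26.24 = 8774 J
n(CaCl₂) = 13.6 / 110.98 = 0.1225 mol
Temperature rose, so q_rxn = −|q_surr| = -8.774 kJ
ΔH = q_rxn / n = -71.62 kJ/mol

ΔH = -71.6 kJ/mol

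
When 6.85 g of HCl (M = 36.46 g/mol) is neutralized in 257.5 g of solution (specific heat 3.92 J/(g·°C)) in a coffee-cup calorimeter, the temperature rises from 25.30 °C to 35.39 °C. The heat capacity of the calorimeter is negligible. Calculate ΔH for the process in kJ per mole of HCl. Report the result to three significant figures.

|ΔT| = |35.39 − 25.30| = 10.09 °C
|q_surr| = (257.5 × 3.92) × 10.09 = 1009.4 × 10.09 = 10180 J
n(HCl) = 6.85 / 36.46 = 0.1879 mol
Temperature rose, so q_rxn = −|q_surr| = -10.18 kJ
ΔH = q_rxn / n = -54.18 kJ/mol

ΔH = -54.2 kJ/mol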